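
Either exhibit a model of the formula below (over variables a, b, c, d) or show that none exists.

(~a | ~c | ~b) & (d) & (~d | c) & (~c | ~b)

a=0; b=0; c=1; d=1

Unit clause (d) forces d = 1.
Unit clause (c) forces c = 1.
Unit clause (~b) forces b = 0.
Every clause is now satisfied; a is unconstrained.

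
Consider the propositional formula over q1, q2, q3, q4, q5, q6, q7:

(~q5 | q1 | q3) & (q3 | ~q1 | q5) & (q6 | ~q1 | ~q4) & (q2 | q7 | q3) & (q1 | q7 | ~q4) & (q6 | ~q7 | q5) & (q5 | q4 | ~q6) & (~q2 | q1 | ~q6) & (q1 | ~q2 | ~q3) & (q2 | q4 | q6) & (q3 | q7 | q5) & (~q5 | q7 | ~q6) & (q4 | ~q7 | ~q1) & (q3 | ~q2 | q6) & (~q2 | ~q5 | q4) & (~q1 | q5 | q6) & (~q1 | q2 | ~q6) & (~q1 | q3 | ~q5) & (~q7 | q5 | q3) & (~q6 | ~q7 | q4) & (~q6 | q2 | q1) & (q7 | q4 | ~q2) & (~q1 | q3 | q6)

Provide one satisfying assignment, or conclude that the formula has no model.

q1 ↦ 0; q2 ↦ 0; q3 ↦ 1; q4 ↦ 1; q5 ↦ 1; q6 ↦ 0; q7 ↦ 1

Branch on q5: set q5 = 1.
Branch on q1: set q1 = 0.
Unit clause (q3) forces q3 = 1.
Unit clause (~q2) forces q2 = 0.
Unit clause (~q6) forces q6 = 0.
Unit clause (q4) forces q4 = 1.
Unit clause (q7) forces q7 = 1.
This assignment satisfies each clause.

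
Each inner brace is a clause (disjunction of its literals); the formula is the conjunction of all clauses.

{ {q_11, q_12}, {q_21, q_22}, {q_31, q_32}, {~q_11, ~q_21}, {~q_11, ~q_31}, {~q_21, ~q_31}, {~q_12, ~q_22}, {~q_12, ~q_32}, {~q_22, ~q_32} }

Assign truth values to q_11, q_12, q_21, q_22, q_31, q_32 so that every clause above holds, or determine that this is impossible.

Try q_11 = 1.
(~q_21) alone gives q_21 = 0.
(q_22) alone gives q_22 = 1.
(~q_31) alone gives q_31 = 0.
(q_32) alone gives q_32 = 1.
But (~q_32) is also a unit clause — contradiction.
That branch fails; take q_11 = 0 instead.
(q_12) alone gives q_12 = 1.
(~q_22) alone gives q_22 = 0.
(q_21) alone gives q_21 = 1.
(~q_31) alone gives q_31 = 0.
(q_32) alone gives q_32 = 1.
But (~q_32) is also a unit clause — contradiction.
Both values of q_11 lead to a conflict.

UNSATISFIABLE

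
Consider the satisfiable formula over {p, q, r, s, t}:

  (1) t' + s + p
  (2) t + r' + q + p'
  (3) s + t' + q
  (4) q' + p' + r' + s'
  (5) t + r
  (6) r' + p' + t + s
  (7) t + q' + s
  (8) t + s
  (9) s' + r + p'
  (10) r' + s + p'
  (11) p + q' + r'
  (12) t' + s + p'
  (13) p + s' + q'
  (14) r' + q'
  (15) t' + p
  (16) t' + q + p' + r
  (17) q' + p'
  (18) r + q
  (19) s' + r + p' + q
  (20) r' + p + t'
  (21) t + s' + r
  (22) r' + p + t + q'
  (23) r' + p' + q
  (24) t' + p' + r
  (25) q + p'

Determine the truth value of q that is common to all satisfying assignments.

False

Suppose q = 1.
Unit clause (r') forces r = 0.
Unit clause (t) forces t = 1.
Unit clause (p) forces p = 1.
But (p') is also a unit clause — contradiction.
So every satisfying assignment has q = False.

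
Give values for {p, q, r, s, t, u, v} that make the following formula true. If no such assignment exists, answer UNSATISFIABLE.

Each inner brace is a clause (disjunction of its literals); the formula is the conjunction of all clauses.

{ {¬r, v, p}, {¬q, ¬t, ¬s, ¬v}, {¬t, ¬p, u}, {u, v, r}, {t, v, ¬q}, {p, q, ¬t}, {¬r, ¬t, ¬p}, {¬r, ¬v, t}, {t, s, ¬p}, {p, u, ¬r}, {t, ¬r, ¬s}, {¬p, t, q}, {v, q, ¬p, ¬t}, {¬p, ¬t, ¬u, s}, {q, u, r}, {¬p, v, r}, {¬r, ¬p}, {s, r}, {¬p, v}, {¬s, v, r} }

p ↦ True,  q ↦ True,  r ↦ False,  s ↦ True,  t ↦ False,  u ↦ True,  v ↦ True

Try r = False.
From the singleton clause (s), s = True.
From the singleton clause (v), v = True.
Try q = True.
From the singleton clause (¬t), t = False.
Every clause is now satisfied; p, u are unconstrained.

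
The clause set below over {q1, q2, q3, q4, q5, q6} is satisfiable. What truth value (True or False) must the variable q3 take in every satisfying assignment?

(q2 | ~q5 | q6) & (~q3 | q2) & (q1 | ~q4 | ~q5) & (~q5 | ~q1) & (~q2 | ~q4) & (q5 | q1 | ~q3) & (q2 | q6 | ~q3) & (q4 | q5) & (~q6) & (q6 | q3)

Suppose q3 = 0.
Unit clause (~q6) forces q6 = 0.
Now (q6) is unsatisfied and unit — conflict.
So every satisfying assignment has q3 = True.

True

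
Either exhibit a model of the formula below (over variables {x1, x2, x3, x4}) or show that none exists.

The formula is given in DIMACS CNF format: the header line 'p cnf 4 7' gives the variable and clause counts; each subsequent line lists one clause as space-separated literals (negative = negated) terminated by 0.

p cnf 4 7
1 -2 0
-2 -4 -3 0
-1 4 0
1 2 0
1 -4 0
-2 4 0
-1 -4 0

Branch on x1: set x1 = True.
(x4) alone gives x4 = True.
But (¬x4) is also a unit clause — contradiction.
Backtrack on x1: now try x1 = False.
(¬x2) alone gives x2 = False.
But (x2) is also a unit clause — contradiction.
Neither x1 = True nor x1 = False works.

UNSATISFIABLE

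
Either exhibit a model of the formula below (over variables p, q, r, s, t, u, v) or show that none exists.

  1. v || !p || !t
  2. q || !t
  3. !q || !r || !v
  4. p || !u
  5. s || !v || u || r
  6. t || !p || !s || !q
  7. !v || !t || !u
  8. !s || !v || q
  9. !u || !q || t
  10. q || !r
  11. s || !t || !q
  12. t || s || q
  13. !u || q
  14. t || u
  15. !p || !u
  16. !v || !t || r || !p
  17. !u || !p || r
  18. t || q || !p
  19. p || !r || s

Suppose q = true.
Suppose r = true.
(!v) alone gives v = false.
Suppose p = false.
(!u) alone gives u = false.
(t) alone gives t = true.
(s) alone gives s = true.
This assignment satisfies each clause.

p=false,  q=true,  r=true,  s=true,  t=true,  u=false,  v=false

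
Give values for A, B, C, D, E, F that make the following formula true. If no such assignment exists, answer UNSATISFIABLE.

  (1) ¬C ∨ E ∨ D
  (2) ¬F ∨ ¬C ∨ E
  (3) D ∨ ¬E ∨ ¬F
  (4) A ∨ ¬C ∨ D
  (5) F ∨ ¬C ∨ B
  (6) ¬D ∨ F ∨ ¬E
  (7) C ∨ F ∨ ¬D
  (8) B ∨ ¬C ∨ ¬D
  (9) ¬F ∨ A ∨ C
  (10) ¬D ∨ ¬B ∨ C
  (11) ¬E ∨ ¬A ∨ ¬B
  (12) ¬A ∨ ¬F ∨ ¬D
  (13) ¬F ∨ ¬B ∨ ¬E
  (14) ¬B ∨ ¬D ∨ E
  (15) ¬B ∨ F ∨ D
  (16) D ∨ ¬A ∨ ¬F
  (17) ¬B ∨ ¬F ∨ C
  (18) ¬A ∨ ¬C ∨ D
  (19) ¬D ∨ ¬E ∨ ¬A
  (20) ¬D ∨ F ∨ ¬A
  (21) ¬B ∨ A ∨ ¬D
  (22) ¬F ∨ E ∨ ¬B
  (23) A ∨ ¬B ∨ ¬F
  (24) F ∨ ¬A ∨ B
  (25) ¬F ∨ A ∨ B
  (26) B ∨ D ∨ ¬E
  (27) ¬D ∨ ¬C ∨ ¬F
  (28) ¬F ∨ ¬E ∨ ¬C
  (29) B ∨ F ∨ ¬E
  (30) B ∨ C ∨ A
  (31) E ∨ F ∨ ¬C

UNSATISFIABLE

Suppose C = False.
Suppose F = True.
(A) alone gives A = True.
(¬D) alone gives D = False.
That conflicts with the unit clause (D).
So F must be the other value — set F = False.
(¬D) alone gives D = False.
(¬B) alone gives B = False.
(¬A) alone gives A = False.
That conflicts with the unit clause (A).
Neither F = True nor F = False works.
So C must be the other value — set C = True.
Suppose E = True.
(¬F) alone gives F = False.
(B) alone gives B = True.
(¬D) alone gives D = False.
That conflicts with the unit clause (D).
So E must be the other value — set E = False.
(D) alone gives D = True.
(¬F) alone gives F = False.
That conflicts with the unit clause (F).
Neither E = True nor E = False works.
Neither C = True nor C = False works.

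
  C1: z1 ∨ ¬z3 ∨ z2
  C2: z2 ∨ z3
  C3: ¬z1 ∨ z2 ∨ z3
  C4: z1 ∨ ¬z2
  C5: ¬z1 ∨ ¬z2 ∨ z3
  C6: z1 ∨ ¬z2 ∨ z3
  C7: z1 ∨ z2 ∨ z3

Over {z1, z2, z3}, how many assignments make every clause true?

2

There are 2^3 = 8 truth assignments over (z1, z2, z3).
Split on z1. With z1 = True, the clauses containing z1 are satisfied and ¬z1 drops from the rest; 2 of the 2^2 = 4 assignments to the other variables satisfy what remains.
With z1 = False, by the same count on the reduced clause set, 0 assignments work.
(One model: z1=T, z2=F, z3=T.)
Total: 2 + 0 = 2.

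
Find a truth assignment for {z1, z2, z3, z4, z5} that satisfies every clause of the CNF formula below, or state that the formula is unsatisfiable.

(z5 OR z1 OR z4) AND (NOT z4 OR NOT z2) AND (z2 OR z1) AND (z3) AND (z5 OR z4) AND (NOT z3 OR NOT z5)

z1=true, z2=false, z3=true, z4=true, z5=false

(z3) alone gives z3 = true.
(NOT z5) alone gives z5 = false.
(z4) alone gives z4 = true.
(NOT z2) alone gives z2 = false.
(z1) alone gives z1 = true.
Every clause now holds.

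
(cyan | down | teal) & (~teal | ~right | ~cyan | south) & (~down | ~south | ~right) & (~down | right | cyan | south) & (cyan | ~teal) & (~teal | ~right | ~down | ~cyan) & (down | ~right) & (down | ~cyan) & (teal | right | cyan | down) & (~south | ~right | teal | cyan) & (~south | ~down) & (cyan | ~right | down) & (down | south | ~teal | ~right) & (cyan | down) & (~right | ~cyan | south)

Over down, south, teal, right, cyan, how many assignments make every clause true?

3

There are 2^5 = 32 truth assignments over (down, south, teal, right, cyan).
Split on right. With right = 1, the clauses containing right are satisfied and ~right drops from the rest; 1 of the 2^4 = 16 assignments to the other variables satisfy what remains.
With right = 0, by the same count on the reduced clause set, 2 assignments work.
(One model: down=T, south=F, teal=F, right=F, cyan=T.)
Total: 1 + 2 = 3.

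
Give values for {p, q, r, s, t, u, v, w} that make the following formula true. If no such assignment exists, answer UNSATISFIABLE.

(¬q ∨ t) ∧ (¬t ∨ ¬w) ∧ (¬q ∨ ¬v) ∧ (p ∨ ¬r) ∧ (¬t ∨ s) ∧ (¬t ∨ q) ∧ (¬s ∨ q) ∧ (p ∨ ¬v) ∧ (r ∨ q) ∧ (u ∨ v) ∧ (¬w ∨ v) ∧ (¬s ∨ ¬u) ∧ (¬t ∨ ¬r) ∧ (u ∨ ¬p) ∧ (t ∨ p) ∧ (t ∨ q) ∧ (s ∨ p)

UNSATISFIABLE

Suppose q = False.
The clause (¬t) is unit, so t = False.
Now (t) is unsatisfied and unit — conflict.
Undo q and try q = True.
The clause (t) is unit, so t = True.
The clause (¬w) is unit, so w = False.
The clause (¬v) is unit, so v = False.
The clause (s) is unit, so s = True.
The clause (u) is unit, so u = True.
Now (¬u) is unsatisfied and unit — conflict.
Neither q = True nor q = False works.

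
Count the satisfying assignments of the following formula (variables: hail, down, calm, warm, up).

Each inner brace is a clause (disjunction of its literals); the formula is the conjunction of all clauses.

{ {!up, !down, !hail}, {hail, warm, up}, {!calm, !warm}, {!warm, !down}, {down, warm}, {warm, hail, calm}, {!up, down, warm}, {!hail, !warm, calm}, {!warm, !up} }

There are 2^5 = 32 truth assignments over (hail, down, calm, warm, up).
Split on down. With down = true, the clauses containing down are satisfied and !down drops from the rest; 3 of the 2^4 = 16 assignments to the other variables satisfy what remains.
With down = false, by the same count on the reduced clause set, 1 assignment works.
Total: 3 + 1 = 4.

4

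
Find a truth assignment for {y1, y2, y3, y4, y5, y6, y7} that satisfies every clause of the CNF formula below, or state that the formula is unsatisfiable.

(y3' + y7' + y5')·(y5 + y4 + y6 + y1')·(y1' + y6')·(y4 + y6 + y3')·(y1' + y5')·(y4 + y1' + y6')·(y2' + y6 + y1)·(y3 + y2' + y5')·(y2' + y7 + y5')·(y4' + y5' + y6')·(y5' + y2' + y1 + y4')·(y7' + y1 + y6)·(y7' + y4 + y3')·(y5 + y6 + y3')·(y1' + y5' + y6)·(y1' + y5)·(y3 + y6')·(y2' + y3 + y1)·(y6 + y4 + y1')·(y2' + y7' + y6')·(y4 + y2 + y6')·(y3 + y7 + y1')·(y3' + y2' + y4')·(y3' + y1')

y1=0,  y2=1,  y3=1,  y4=0,  y5=0,  y6=1,  y7=0

Branch on y1: set y1 = 0.
Branch on y2: set y2 = 1.
(y6) alone gives y6 = 1.
(y3) alone gives y3 = 1.
(y7') alone gives y7 = 0.
(y5') alone gives y5 = 0.
(y4') alone gives y4 = 0.
All clauses are satisfied.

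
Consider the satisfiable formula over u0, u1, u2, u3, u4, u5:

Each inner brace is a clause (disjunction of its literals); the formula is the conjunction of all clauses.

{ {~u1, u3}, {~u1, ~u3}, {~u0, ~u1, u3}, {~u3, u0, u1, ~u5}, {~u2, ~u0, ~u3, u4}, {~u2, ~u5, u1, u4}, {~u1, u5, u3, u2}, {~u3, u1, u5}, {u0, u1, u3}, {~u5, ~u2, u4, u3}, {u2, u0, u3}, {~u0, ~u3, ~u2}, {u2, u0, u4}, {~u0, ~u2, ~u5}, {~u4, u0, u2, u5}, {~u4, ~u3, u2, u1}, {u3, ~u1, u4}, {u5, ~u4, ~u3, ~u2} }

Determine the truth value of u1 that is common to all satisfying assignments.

Suppose u1 = 1.
From the singleton clause (u3), u3 = 1.
That conflicts with the unit clause (~u3).
So every satisfying assignment has u1 = False.

False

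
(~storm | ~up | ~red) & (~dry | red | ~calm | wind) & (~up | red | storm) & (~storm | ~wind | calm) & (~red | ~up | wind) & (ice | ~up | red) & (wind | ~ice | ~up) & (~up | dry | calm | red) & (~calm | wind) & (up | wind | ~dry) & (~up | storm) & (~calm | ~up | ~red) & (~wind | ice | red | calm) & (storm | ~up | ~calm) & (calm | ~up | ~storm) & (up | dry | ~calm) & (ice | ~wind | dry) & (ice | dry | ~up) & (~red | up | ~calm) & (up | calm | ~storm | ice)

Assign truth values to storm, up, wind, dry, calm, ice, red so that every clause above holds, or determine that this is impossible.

Try calm = 1.
From the singleton clause (wind), wind = 1.
Try up = 1.
From the singleton clause (storm), storm = 1.
From the singleton clause (~red), red = 0.
From the singleton clause (ice), ice = 1.
No clause remains; dry is free.

storm=1, up=1, wind=1, dry=1, calm=1, ice=1, red=0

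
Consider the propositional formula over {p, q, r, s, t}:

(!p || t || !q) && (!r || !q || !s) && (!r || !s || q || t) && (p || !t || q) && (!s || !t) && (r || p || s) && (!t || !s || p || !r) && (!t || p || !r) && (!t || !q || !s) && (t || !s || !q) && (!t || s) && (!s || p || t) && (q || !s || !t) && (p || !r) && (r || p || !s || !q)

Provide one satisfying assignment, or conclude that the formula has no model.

Case s = false:
The clause (!t) is unit, so t = false.
Case p = true:
The clause (!q) is unit, so q = false.
Every clause is now satisfied; r is unconstrained.

p=true, q=false, r=true, s=false, t=false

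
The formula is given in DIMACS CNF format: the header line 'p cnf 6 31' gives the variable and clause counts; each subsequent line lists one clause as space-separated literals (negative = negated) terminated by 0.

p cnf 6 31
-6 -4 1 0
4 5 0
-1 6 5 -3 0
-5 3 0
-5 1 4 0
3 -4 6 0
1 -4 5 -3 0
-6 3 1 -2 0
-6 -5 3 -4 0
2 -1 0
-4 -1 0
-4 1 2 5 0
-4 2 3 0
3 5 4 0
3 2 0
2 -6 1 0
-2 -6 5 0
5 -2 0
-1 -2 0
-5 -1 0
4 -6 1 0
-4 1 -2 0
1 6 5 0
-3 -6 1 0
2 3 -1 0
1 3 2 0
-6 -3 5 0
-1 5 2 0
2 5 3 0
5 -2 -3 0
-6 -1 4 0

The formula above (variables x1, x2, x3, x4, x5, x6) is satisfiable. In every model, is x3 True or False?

True

Suppose x3 = False.
Unit clause (¬x5) forces x5 = False.
Unit clause (x4) forces x4 = True.
Unit clause (x6) forces x6 = True.
Unit clause (x1) forces x1 = True.
But (¬x1) is also a unit clause — contradiction.
So every satisfying assignment has x3 = True.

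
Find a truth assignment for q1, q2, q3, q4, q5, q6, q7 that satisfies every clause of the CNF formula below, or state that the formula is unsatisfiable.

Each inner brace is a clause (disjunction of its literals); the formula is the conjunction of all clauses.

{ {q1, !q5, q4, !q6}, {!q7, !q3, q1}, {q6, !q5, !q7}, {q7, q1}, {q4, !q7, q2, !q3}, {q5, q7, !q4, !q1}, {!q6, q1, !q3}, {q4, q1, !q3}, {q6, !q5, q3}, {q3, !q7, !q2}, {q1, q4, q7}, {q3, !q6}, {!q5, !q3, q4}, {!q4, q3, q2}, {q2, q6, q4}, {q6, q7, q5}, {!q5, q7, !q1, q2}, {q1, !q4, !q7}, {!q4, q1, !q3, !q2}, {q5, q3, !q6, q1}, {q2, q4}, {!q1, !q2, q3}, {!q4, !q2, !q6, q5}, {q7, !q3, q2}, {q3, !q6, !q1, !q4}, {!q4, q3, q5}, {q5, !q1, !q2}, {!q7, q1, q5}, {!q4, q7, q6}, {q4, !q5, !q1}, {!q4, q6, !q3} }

q1 ↦ true, q2 ↦ false, q3 ↦ true, q4 ↦ true, q5 ↦ false, q6 ↦ true, q7 ↦ true

Case q7 = true:
Case q3 = true:
Unit clause (q1) forces q1 = true.
Case q6 = true:
Case q4 = true:
Case q2 = false:
No clause remains; q5 is free.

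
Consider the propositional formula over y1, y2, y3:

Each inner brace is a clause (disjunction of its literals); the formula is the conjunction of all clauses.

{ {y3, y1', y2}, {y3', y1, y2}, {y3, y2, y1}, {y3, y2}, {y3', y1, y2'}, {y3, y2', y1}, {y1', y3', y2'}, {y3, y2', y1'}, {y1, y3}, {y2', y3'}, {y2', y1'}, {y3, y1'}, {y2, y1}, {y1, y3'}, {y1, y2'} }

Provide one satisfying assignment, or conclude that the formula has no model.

y1=1; y2=0; y3=1

Case y3 = 1:
Unit clause (y2') forces y2 = 0.
Unit clause (y1) forces y1 = 1.
This assignment satisfies each clause.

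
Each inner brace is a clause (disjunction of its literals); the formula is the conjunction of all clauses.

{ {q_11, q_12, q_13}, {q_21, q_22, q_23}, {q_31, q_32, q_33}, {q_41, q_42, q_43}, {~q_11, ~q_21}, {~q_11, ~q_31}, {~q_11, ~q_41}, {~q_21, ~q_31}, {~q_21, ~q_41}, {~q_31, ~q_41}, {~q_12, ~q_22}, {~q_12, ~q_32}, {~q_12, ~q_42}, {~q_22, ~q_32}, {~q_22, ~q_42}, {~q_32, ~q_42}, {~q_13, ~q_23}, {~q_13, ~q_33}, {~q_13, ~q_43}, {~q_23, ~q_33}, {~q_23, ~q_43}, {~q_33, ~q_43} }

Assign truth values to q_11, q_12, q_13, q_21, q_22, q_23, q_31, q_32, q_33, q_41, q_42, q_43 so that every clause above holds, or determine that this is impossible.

UNSATISFIABLE

Suppose q_11 = 0.
Suppose q_12 = 1.
The clause (~q_22) is unit, so q_22 = 0.
The clause (~q_32) is unit, so q_32 = 0.
The clause (~q_42) is unit, so q_42 = 0.
Suppose q_21 = 1.
The clause (~q_31) is unit, so q_31 = 0.
The clause (q_33) is unit, so q_33 = 1.
The clause (~q_41) is unit, so q_41 = 0.
The clause (q_43) is unit, so q_43 = 1.
Now (~q_43) is unsatisfied and unit — conflict.
Undo q_21 and try q_21 = 0.
The clause (q_23) is unit, so q_23 = 1.
The clause (~q_13) is unit, so q_13 = 0.
The clause (~q_33) is unit, so q_33 = 0.
The clause (q_31) is unit, so q_31 = 1.
The clause (~q_41) is unit, so q_41 = 0.
The clause (q_43) is unit, so q_43 = 1.
Now (~q_43) is unsatisfied and unit — conflict.
Either choice for q_21 ends in contradiction.
Undo q_12 and try q_12 = 0.
The clause (q_13) is unit, so q_13 = 1.
The clause (~q_23) is unit, so q_23 = 0.
The clause (~q_33) is unit, so q_33 = 0.
The clause (~q_43) is unit, so q_43 = 0.
Suppose q_21 = 1.
The clause (~q_31) is unit, so q_31 = 0.
The clause (q_32) is unit, so q_32 = 1.
The clause (~q_41) is unit, so q_41 = 0.
The clause (q_42) is unit, so q_42 = 1.
Now (~q_42) is unsatisfied and unit — conflict.
Undo q_21 and try q_21 = 0.
The clause (q_22) is unit, so q_22 = 1.
The clause (~q_32) is unit, so q_32 = 0.
The clause (q_31) is unit, so q_31 = 1.
The clause (~q_41) is unit, so q_41 = 0.
The clause (q_42) is unit, so q_42 = 1.
Now (~q_42) is unsatisfied and unit — conflict.
Either choice for q_21 ends in contradiction.
Either choice for q_12 ends in contradiction.
Undo q_11 and try q_11 = 1.
The clause (~q_21) is unit, so q_21 = 0.
The clause (~q_31) is unit, so q_31 = 0.
The clause (~q_41) is unit, so q_41 = 0.
Suppose q_22 = 1.
The clause (~q_12) is unit, so q_12 = 0.
The clause (~q_32) is unit, so q_32 = 0.
The clause (q_33) is unit, so q_33 = 1.
The clause (~q_42) is unit, so q_42 = 0.
The clause (q_43) is unit, so q_43 = 1.
Now (~q_43) is unsatisfied and unit — conflict.
Undo q_22 and try q_22 = 0.
The clause (q_23) is unit, so q_23 = 1.
The clause (~q_13) is unit, so q_13 = 0.
The clause (~q_33) is unit, so q_33 = 0.
The clause (q_32) is unit, so q_32 = 1.
The clause (~q_12) is unit, so q_12 = 0.
The clause (~q_42) is unit, so q_42 = 0.
The clause (q_43) is unit, so q_43 = 1.
Now (~q_43) is unsatisfied and unit — conflict.
Either choice for q_22 ends in contradiction.
Either choice for q_11 ends in contradiction.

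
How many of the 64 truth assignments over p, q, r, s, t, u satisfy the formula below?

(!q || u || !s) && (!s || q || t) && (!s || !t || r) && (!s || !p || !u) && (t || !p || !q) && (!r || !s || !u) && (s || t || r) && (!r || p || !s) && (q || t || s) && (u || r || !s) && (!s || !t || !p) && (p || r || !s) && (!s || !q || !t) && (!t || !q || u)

There are 2^6 = 64 truth assignments over (p, q, r, s, t, u).
Split on r. With r = true, the clauses containing r are satisfied and !r drops from the rest; 8 of the 2^5 = 32 assignments to the other variables satisfy what remains.
With r = false, by the same count on the reduced clause set, 6 assignments work.
(One model: p=F, q=F, r=F, s=F, t=T, u=F.)
Total: 8 + 6 = 14.

14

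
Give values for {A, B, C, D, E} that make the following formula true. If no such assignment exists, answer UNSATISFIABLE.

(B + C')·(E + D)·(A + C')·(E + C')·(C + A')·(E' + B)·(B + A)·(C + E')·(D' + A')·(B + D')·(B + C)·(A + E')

Case B = 1:
Case E = 0:
Unit clause (D) forces D = 1.
Unit clause (C') forces C = 0.
Unit clause (A') forces A = 0.
Every clause now holds.

A: 0; B: 1; C: 0; D: 1; E: 0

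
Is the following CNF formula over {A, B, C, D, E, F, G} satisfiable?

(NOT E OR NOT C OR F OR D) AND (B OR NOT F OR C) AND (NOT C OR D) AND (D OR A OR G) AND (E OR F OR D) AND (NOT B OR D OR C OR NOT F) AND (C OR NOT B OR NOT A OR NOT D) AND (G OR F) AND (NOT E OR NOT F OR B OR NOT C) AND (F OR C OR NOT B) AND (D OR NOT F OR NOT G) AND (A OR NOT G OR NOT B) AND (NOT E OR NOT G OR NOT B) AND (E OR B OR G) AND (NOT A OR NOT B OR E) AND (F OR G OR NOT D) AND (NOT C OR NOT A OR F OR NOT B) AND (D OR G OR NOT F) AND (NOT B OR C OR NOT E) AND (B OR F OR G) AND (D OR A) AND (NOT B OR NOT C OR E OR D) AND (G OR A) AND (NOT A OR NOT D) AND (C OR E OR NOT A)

Try C = false.
Try B = false.
Unit clause (NOT F) forces F = false.
Unit clause (G) forces G = true.
Try E = true.
Try D = true.
Unit clause (NOT A) forces A = false.
Every clause now holds.
A satisfying assignment: A=false,  B=false,  C=false,  D=true,  E=true,  F=false,  G=true.

Yes, satisfiable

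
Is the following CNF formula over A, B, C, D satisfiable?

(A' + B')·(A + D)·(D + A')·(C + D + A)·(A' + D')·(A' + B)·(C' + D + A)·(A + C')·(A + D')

Case A = 0:
(D) alone gives D = 1.
That conflicts with the unit clause (D').
So A must be the other value — set A = 1.
(B') alone gives B = 0.
That conflicts with the unit clause (B).
Both values of A lead to a conflict.
No assignment satisfies every clause.

Unsatisfiable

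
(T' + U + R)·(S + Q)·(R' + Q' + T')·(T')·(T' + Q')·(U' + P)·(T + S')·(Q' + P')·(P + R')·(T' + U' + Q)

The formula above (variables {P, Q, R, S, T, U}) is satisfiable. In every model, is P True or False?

False

Suppose P = 1.
From the singleton clause (T'), T = 0.
From the singleton clause (S'), S = 0.
From the singleton clause (Q), Q = 1.
That conflicts with the unit clause (Q').
So every satisfying assignment has P = False.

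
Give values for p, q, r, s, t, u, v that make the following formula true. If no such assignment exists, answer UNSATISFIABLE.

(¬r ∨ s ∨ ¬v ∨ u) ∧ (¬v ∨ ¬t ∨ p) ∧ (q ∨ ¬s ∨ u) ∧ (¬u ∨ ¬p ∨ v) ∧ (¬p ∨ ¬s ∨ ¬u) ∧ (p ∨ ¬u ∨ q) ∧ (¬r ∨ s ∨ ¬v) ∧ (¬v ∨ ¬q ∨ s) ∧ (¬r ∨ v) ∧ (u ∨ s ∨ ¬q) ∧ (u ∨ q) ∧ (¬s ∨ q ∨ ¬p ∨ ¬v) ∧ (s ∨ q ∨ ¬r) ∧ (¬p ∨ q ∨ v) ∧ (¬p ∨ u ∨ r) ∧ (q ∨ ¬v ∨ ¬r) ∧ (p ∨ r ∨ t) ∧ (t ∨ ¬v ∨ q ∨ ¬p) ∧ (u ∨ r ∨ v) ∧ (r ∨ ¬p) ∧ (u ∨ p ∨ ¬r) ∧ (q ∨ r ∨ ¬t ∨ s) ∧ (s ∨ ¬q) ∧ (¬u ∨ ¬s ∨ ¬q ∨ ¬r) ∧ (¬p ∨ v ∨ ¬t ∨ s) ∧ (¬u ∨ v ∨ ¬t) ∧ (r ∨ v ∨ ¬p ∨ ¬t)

Suppose r = True.
The clause (v) is unit, so v = True.
The clause (s) is unit, so s = True.
The clause (q) is unit, so q = True.
The clause (¬u) is unit, so u = False.
The clause (p) is unit, so p = True.
Every clause is now satisfied; t is unconstrained.

p=True,  q=True,  r=True,  s=True,  t=True,  u=False,  v=True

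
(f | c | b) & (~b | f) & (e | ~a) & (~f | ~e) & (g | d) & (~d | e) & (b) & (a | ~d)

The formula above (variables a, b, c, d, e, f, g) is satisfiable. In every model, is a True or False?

Suppose a = 1.
The clause (e) is unit, so e = 1.
The clause (~f) is unit, so f = 0.
The clause (~b) is unit, so b = 0.
Now (b) is unsatisfied and unit — conflict.
So every satisfying assignment has a = False.

False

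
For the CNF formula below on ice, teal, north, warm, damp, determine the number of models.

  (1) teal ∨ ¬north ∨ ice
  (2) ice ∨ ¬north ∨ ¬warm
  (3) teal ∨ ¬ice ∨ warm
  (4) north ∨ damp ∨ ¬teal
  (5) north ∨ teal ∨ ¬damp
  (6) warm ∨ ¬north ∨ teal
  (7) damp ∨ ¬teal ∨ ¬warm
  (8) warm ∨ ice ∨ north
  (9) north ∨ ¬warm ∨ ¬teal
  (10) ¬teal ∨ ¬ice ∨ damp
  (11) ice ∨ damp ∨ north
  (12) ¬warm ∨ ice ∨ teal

There are 2^5 = 32 truth assignments over (ice, teal, north, warm, damp).
Split on teal. With teal = True, the clauses containing teal are satisfied and ¬teal drops from the rest; 5 of the 2^4 = 16 assignments to the other variables satisfy what remains.
With teal = False, by the same count on the reduced clause set, 3 assignments work.
Total: 5 + 3 = 8.

8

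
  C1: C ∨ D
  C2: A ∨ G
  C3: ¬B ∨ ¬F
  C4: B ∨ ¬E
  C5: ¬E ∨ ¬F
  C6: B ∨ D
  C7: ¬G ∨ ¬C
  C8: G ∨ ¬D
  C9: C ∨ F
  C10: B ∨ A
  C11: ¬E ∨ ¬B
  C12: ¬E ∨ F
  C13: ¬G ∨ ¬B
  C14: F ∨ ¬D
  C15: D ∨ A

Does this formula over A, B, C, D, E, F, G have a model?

Yes, satisfiable

Case C = False:
The clause (D) is unit, so D = True.
The clause (G) is unit, so G = True.
The clause (F) is unit, so F = True.
The clause (¬B) is unit, so B = False.
The clause (¬E) is unit, so E = False.
The clause (A) is unit, so A = True.
This assignment satisfies each clause.
A satisfying assignment: A: True,  B: False,  C: False,  D: True,  E: False,  F: True,  G: True.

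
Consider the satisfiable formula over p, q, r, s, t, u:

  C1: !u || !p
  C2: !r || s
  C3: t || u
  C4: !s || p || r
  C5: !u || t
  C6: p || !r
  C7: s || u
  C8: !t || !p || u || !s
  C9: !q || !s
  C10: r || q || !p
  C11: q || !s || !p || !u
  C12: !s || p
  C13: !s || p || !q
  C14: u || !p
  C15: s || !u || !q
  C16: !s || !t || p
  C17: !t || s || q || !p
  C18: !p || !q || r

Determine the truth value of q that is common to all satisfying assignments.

Suppose q = true.
The clause (!s) is unit, so s = false.
The clause (!r) is unit, so r = false.
The clause (u) is unit, so u = true.
That conflicts with the unit clause (!u).
So every satisfying assignment has q = False.

False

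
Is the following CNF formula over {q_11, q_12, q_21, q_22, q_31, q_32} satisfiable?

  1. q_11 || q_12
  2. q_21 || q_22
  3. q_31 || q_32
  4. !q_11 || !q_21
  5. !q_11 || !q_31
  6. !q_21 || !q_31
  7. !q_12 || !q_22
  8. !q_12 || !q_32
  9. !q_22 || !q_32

Branch on q_11: set q_11 = true.
(!q_21) alone gives q_21 = false.
(q_22) alone gives q_22 = true.
(!q_31) alone gives q_31 = false.
(q_32) alone gives q_32 = true.
Now (!q_32) is unsatisfied and unit — conflict.
Undo q_11 and try q_11 = false.
(q_12) alone gives q_12 = true.
(!q_22) alone gives q_22 = false.
(q_21) alone gives q_21 = true.
(!q_31) alone gives q_31 = false.
(q_32) alone gives q_32 = true.
Now (!q_32) is unsatisfied and unit — conflict.
Neither q_11 = true nor q_11 = false works.
No assignment satisfies every clause.

Unsatisfiable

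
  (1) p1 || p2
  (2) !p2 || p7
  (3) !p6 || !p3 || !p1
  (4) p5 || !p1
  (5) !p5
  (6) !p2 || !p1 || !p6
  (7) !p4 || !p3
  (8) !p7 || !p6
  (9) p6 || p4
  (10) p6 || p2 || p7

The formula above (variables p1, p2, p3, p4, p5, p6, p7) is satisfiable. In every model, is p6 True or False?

False

Suppose p6 = true.
The clause (!p5) is unit, so p5 = false.
The clause (!p1) is unit, so p1 = false.
The clause (p2) is unit, so p2 = true.
The clause (p7) is unit, so p7 = true.
But (!p7) is also a unit clause — contradiction.
So every satisfying assignment has p6 = False.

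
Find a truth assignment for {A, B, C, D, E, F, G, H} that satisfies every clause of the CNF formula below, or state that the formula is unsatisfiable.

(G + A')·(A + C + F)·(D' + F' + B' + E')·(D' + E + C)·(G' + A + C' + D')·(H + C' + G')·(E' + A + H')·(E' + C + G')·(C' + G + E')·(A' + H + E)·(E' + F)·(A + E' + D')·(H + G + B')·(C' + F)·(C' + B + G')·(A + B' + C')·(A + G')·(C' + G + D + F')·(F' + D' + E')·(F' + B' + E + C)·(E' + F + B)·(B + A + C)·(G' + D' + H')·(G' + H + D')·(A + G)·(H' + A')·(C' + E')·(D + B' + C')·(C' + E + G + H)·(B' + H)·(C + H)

Branch on G: set G = 1.
The clause (A) is unit, so A = 1.
The clause (H') is unit, so H = 0.
The clause (C') is unit, so C = 0.
But (C) is also a unit clause — contradiction.
Undo G and try G = 0.
The clause (A') is unit, so A = 0.
But (A) is also a unit clause — contradiction.
Either choice for G ends in contradiction.

UNSATISFIABLE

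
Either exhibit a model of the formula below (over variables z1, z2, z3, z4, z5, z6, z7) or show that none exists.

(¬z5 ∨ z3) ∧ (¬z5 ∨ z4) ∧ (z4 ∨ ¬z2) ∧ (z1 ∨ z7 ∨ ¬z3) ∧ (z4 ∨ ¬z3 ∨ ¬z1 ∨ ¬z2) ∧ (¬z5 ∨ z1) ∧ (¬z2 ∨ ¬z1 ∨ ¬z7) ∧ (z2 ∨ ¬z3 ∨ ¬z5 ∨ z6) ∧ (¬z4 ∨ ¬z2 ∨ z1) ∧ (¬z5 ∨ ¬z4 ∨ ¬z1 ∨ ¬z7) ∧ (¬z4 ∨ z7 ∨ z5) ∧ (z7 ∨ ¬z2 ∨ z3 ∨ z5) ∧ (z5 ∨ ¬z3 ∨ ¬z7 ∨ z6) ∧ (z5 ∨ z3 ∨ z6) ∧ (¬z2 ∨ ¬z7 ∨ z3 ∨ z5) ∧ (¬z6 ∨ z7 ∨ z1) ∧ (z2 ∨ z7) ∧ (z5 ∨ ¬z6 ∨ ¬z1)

Case z5 = False:
Case z4 = True:
From the singleton clause (z7), z7 = True.
Case z2 = False:
Case z3 = True:
From the singleton clause (z6), z6 = True.
From the singleton clause (¬z1), z1 = False.
Every clause now holds.

z1 ↦ False; z2 ↦ False; z3 ↦ True; z4 ↦ True; z5 ↦ False; z6 ↦ True; z7 ↦ True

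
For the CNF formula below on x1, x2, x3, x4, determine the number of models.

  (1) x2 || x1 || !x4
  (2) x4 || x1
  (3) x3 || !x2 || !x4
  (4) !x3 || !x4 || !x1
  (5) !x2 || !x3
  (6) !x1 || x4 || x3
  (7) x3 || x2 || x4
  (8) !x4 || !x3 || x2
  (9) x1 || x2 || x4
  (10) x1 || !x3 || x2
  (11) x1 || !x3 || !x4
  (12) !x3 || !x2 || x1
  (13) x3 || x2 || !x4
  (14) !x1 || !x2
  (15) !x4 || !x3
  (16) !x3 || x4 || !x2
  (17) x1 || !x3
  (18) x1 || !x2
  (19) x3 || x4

1

There are 2^4 = 16 truth assignments over (x1, x2, x3, x4).
Check each against the 19 clauses (columns in the order x1, x2, x3, x4):
  F F F F  ✗ fails (x4 || x1)
  F F F T  ✗ fails (x2 || x1 || !x4)
  F F T F  ✗ fails (x4 || x1)
  F F T T  ✗ fails (x2 || x1 || !x4)
  F T F F  ✗ fails (x4 || x1)
  F T F T  ✗ fails (x3 || !x2 || !x4)
  F T T F  ✗ fails (x4 || x1)
  F T T T  ✗ fails (!x2 || !x3)
  T F F F  ✗ fails (!x1 || x4 || x3)
  T F F T  ✗ fails (x3 || x2 || !x4)
  T F T F  ✓ satisfies all
  T F T T  ✗ fails (!x3 || !x4 || !x1)
  T T F F  ✗ fails (!x1 || x4 || x3)
  T T F T  ✗ fails (x3 || !x2 || !x4)
  T T T F  ✗ fails (!x2 || !x3)
  T T T T  ✗ fails (!x3 || !x4 || !x1)
1 of the 16 rows is a model.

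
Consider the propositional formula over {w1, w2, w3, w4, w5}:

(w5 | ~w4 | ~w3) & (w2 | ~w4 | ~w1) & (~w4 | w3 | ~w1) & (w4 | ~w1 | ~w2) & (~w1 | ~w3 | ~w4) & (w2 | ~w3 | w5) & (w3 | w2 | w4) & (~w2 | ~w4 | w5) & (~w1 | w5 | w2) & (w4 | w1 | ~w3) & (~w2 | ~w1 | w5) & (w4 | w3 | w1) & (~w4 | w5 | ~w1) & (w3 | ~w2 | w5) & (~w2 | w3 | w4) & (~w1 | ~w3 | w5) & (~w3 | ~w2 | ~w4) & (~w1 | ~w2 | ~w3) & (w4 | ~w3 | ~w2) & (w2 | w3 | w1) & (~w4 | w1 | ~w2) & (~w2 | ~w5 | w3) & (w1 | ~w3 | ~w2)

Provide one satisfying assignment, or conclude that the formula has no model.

Suppose w5 = 1.
Suppose w2 = 0.
Suppose w4 = 1.
The clause (~w1) is unit, so w1 = 0.
The clause (w3) is unit, so w3 = 1.
Every clause now holds.

w1=0, w2=0, w3=1, w4=1, w5=1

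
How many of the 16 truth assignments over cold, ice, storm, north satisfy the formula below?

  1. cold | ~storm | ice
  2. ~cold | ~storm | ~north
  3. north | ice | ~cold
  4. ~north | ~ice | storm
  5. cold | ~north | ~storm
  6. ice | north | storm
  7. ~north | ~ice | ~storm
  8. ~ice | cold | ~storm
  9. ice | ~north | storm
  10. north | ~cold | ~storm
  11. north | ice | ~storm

There are 2^4 = 16 truth assignments over (cold, ice, storm, north).
Check each against the 11 clauses (columns in the order cold, ice, storm, north):
  F F F F  ✗ fails (ice | north | storm)
  F F F T  ✗ fails (ice | ~north | storm)
  F F T F  ✗ fails (cold | ~storm | ice)
  F F T T  ✗ fails (cold | ~storm | ice)
  F T F F  ✓ satisfies all
  F T F T  ✗ fails (~north | ~ice | storm)
  F T T F  ✗ fails (~ice | cold | ~storm)
  F T T T  ✗ fails (cold | ~north | ~storm)
  T F F F  ✗ fails (north | ice | ~cold)
  T F F T  ✗ fails (ice | ~north | storm)
  T F T F  ✗ fails (north | ice | ~cold)
  T F T T  ✗ fails (~cold | ~storm | ~north)
  T T F F  ✓ satisfies all
  T T F T  ✗ fails (~north | ~ice | storm)
  T T T F  ✗ fails (north | ~cold | ~storm)
  T T T T  ✗ fails (~cold | ~storm | ~north)
2 of the 16 rows are models.

2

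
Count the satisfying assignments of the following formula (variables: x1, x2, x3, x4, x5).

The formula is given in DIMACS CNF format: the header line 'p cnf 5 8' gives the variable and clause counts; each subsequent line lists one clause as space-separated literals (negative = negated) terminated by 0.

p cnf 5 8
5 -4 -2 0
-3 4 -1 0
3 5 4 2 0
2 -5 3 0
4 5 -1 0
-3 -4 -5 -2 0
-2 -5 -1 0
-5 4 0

10

There are 2^5 = 32 truth assignments over (x1, x2, x3, x4, x5).
Split on x4. With x4 = True, the clauses containing x4 are satisfied and ¬x4 drops from the rest; 7 of the 2^4 = 16 assignments to the other variables satisfy what remains.
With x4 = False, by the same count on the reduced clause set, 3 assignments work.
(One model: x1=F, x2=F, x3=F, x4=T, x5=F.)
Total: 7 + 3 = 10.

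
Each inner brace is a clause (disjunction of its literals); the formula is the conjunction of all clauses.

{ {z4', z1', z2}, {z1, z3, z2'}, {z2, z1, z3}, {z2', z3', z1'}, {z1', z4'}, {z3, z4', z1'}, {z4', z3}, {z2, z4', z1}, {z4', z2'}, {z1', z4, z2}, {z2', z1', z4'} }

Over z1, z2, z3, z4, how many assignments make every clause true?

There are 2^4 = 16 truth assignments over (z1, z2, z3, z4).
Check each against the 11 clauses (columns in the order z1, z2, z3, z4):
  F F F F  ✗ fails (z2 + z1 + z3)
  F F F T  ✗ fails (z2 + z1 + z3)
  F F T F  ✓ satisfies all
  F F T T  ✗ fails (z2 + z4' + z1)
  F T F F  ✗ fails (z1 + z3 + z2')
  F T F T  ✗ fails (z1 + z3 + z2')
  F T T F  ✓ satisfies all
  F T T T  ✗ fails (z4' + z2')
  T F F F  ✗ fails (z1' + z4 + z2)
  T F F T  ✗ fails (z4' + z1' + z2)
  T F T F  ✗ fails (z1' + z4 + z2)
  T F T T  ✗ fails (z4' + z1' + z2)
  T T F F  ✓ satisfies all
  T T F T  ✗ fails (z1' + z4')
  T T T F  ✗ fails (z2' + z3' + z1')
  T T T T  ✗ fails (z2' + z3' + z1')
3 of the 16 rows are models.

3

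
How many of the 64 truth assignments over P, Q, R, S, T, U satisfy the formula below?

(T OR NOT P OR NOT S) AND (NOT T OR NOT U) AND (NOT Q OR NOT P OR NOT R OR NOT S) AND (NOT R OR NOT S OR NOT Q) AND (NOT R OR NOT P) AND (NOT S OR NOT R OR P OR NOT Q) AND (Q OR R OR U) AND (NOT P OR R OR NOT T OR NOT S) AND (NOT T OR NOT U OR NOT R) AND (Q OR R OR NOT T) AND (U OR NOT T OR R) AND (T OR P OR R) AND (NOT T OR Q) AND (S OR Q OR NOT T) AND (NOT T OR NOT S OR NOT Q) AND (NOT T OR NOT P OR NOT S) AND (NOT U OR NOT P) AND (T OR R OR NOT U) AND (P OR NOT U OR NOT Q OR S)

There are 2^6 = 64 truth assignments over (P, Q, R, S, T, U).
Split on S. With S = true, the clauses containing S are satisfied and NOT S drops from the rest; 2 of the 2^5 = 32 assignments to the other variables satisfy what remains.
With S = false, by the same count on the reduced clause set, 5 assignments work.
Total: 2 + 5 = 7.

7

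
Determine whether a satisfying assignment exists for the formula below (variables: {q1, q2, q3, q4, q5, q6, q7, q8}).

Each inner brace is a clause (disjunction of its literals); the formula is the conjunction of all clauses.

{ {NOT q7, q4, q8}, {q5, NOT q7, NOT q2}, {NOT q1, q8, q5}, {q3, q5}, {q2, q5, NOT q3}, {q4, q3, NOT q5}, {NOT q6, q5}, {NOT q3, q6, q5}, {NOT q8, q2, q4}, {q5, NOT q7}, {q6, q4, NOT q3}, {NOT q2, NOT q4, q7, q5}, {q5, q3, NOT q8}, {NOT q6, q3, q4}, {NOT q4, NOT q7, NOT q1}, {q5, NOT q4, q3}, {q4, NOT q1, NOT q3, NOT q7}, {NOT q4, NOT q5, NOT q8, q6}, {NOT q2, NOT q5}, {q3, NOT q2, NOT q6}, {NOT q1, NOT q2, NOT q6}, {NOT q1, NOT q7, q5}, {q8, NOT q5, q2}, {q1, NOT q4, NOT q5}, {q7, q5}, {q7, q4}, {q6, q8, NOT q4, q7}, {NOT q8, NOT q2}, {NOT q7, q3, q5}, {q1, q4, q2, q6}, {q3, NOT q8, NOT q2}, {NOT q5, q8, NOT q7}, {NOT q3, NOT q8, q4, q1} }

Yes

Case q3 = true:
Case q2 = false:
From the singleton clause (q5), q5 = true.
From the singleton clause (q8), q8 = true.
From the singleton clause (q4), q4 = true.
From the singleton clause (q6), q6 = true.
From the singleton clause (q1), q1 = true.
From the singleton clause (NOT q7), q7 = false.
Every clause now holds.
A satisfying assignment: q1 ↦ true,  q2 ↦ false,  q3 ↦ true,  q4 ↦ true,  q5 ↦ true,  q6 ↦ true,  q7 ↦ false,  q8 ↦ true.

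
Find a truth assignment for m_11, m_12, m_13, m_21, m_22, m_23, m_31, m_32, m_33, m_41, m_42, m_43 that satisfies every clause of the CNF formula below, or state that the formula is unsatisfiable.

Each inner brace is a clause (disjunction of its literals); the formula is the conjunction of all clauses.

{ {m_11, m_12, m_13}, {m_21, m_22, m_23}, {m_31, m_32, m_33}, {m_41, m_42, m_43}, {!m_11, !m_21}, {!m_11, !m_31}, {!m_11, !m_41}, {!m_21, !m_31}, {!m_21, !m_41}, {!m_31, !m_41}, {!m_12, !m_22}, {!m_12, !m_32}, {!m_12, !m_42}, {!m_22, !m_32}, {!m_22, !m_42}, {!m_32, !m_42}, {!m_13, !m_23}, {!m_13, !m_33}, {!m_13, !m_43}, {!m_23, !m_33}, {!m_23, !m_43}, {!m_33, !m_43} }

UNSATISFIABLE

Try m_11 = false.
Try m_12 = true.
Unit clause (!m_22) forces m_22 = false.
Unit clause (!m_32) forces m_32 = false.
Unit clause (!m_42) forces m_42 = false.
Try m_21 = true.
Unit clause (!m_31) forces m_31 = false.
Unit clause (m_33) forces m_33 = true.
Unit clause (!m_41) forces m_41 = false.
Unit clause (m_43) forces m_43 = true.
Now (!m_43) is unsatisfied and unit — conflict.
So m_21 must be the other value — set m_21 = false.
Unit clause (m_23) forces m_23 = true.
Unit clause (!m_13) forces m_13 = false.
Unit clause (!m_33) forces m_33 = false.
Unit clause (m_31) forces m_31 = true.
Unit clause (!m_41) forces m_41 = false.
Unit clause (m_43) forces m_43 = true.
Now (!m_43) is unsatisfied and unit — conflict.
Either choice for m_21 ends in contradiction.
So m_12 must be the other value — set m_12 = false.
Unit clause (m_13) forces m_13 = true.
Unit clause (!m_23) forces m_23 = false.
Unit clause (!m_33) forces m_33 = false.
Unit clause (!m_43) forces m_43 = false.
Try m_21 = true.
Unit clause (!m_31) forces m_31 = false.
Unit clause (m_32) forces m_32 = true.
Unit clause (!m_41) forces m_41 = false.
Unit clause (m_42) forces m_42 = true.
Now (!m_42) is unsatisfied and unit — conflict.
So m_21 must be the other value — set m_21 = false.
Unit clause (m_22) forces m_22 = true.
Unit clause (!m_32) forces m_32 = false.
Unit clause (m_31) forces m_31 = true.
Unit clause (!m_41) forces m_41 = false.
Unit clause (m_42) forces m_42 = true.
Now (!m_42) is unsatisfied and unit — conflict.
Either choice for m_21 ends in contradiction.
Either choice for m_12 ends in contradiction.
So m_11 must be the other value — set m_11 = true.
Unit clause (!m_21) forces m_21 = false.
Unit clause (!m_31) forces m_31 = false.
Unit clause (!m_41) forces m_41 = false.
Try m_22 = true.
Unit clause (!m_12) forces m_12 = false.
Unit clause (!m_32) forces m_32 = false.
Unit clause (m_33) forces m_33 = true.
Unit clause (!m_42) forces m_42 = false.
Unit clause (m_43) forces m_43 = true.
Now (!m_43) is unsatisfied and unit — conflict.
So m_22 must be the other value — set m_22 = false.
Unit clause (m_23) forces m_23 = true.
Unit clause (!m_13) forces m_13 = false.
Unit clause (!m_33) forces m_33 = false.
Unit clause (m_32) forces m_32 = true.
Unit clause (!m_12) forces m_12 = false.
Unit clause (!m_42) forces m_42 = false.
Unit clause (m_43) forces m_43 = true.
Now (!m_43) is unsatisfied and unit — conflict.
Either choice for m_22 ends in contradiction.
Either choice for m_11 ends in contradiction.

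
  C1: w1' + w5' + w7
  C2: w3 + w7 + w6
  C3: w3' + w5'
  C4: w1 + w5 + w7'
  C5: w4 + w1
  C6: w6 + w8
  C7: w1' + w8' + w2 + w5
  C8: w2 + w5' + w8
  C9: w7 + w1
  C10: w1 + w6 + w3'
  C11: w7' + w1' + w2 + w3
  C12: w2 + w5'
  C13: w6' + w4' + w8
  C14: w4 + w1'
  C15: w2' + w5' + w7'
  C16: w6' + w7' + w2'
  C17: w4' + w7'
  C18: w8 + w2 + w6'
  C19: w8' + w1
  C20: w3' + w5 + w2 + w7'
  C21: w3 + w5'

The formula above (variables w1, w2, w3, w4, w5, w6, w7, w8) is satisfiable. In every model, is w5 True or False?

Suppose w5 = 1.
(w3') alone gives w3 = 0.
But (w3) is also a unit clause — contradiction.
So every satisfying assignment has w5 = False.

False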